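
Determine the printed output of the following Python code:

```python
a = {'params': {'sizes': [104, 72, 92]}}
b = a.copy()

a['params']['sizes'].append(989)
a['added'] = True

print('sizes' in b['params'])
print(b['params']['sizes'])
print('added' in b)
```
True
[104, 72, 92, 989]
False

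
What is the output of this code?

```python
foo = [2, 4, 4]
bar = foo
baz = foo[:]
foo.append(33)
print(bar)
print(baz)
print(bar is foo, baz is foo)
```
[2, 4, 4, 33]
[2, 4, 4]
True False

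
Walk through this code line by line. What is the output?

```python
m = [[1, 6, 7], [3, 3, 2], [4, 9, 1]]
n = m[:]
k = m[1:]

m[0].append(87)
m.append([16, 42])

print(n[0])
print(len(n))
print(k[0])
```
[1, 6, 7, 87]
3
[3, 3, 2]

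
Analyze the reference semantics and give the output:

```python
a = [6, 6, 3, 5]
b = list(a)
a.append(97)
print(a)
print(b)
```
[6, 6, 3, 5, 97]
[6, 6, 3, 5]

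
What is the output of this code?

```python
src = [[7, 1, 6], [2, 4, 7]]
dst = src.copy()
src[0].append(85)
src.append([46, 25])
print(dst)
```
[[7, 1, 6, 85], [2, 4, 7]]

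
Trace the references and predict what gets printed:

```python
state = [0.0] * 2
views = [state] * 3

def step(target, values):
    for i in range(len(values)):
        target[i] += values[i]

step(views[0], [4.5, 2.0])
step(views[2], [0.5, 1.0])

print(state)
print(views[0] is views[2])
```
[5.0, 3.0]
True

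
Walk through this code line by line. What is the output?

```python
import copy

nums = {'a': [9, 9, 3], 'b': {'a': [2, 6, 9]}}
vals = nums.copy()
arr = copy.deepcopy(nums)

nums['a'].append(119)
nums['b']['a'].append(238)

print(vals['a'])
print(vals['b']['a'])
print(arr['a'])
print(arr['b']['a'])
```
[9, 9, 3, 119]
[2, 6, 9, 238]
[9, 9, 3]
[2, 6, 9]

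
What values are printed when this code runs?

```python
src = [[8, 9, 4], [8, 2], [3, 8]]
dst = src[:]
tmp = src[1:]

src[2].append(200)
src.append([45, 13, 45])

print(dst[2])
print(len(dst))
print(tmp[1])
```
[3, 8, 200]
3
[3, 8, 200]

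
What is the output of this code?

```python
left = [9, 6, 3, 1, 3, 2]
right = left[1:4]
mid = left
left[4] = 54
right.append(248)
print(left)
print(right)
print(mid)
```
[9, 6, 3, 1, 54, 2]
[6, 3, 1, 248]
[9, 6, 3, 1, 54, 2]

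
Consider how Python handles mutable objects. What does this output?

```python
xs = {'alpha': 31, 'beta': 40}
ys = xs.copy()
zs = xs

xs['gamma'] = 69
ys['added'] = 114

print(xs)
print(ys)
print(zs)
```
{'alpha': 31, 'beta': 40, 'gamma': 69}
{'alpha': 31, 'beta': 40, 'added': 114}
{'alpha': 31, 'beta': 40, 'gamma': 69}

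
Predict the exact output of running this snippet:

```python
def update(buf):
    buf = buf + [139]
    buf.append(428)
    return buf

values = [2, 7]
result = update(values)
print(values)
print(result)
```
[2, 7]
[2, 7, 139, 428]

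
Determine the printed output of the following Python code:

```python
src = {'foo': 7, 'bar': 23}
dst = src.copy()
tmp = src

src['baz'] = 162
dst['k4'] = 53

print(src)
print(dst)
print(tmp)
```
{'foo': 7, 'bar': 23, 'baz': 162}
{'foo': 7, 'bar': 23, 'k4': 53}
{'foo': 7, 'bar': 23, 'baz': 162}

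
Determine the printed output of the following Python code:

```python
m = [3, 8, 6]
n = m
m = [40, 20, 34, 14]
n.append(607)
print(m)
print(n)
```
[40, 20, 34, 14]
[3, 8, 6, 607]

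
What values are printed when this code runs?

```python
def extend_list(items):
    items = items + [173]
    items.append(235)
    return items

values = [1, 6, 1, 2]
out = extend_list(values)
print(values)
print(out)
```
[1, 6, 1, 2]
[1, 6, 1, 2, 173, 235]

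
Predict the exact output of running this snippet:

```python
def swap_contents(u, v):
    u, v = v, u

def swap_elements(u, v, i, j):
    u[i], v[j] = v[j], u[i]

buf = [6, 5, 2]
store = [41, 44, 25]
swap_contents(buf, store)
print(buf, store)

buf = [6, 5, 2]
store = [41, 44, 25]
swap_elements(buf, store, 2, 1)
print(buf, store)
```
[6, 5, 2] [41, 44, 25]
[6, 5, 44] [41, 2, 25]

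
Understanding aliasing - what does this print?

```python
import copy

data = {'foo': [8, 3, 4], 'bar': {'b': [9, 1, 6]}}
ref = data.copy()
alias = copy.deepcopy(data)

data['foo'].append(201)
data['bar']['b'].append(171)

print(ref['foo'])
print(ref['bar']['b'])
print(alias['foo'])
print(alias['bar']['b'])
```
[8, 3, 4, 201]
[9, 1, 6, 171]
[8, 3, 4]
[9, 1, 6]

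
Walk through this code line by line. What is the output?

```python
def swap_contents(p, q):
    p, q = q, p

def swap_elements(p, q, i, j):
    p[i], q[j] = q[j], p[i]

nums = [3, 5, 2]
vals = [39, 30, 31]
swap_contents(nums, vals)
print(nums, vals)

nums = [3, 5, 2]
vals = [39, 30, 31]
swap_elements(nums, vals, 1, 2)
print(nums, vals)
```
[3, 5, 2] [39, 30, 31]
[3, 31, 2] [39, 30, 5]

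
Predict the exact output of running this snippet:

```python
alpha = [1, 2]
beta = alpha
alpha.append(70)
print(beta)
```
[1, 2, 70]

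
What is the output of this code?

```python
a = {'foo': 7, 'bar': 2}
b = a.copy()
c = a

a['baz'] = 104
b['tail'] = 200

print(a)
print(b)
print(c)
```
{'foo': 7, 'bar': 2, 'baz': 104}
{'foo': 7, 'bar': 2, 'tail': 200}
{'foo': 7, 'bar': 2, 'baz': 104}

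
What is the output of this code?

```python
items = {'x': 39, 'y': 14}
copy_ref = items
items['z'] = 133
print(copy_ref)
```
{'x': 39, 'y': 14, 'z': 133}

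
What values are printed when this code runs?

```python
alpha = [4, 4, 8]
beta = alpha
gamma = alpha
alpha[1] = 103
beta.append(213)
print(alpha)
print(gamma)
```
[4, 103, 8, 213]
[4, 103, 8, 213]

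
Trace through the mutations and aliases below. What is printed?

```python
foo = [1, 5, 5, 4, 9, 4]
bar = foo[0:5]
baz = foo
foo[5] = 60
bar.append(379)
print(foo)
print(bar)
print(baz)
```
[1, 5, 5, 4, 9, 60]
[1, 5, 5, 4, 9, 379]
[1, 5, 5, 4, 9, 60]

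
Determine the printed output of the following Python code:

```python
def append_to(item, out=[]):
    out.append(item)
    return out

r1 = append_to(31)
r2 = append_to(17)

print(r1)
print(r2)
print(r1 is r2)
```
[31, 17]
[31, 17]
True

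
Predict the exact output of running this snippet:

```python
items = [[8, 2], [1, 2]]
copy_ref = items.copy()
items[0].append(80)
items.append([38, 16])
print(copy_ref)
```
[[8, 2, 80], [1, 2]]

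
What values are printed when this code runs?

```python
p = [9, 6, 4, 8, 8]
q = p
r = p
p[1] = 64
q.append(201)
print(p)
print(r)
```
[9, 64, 4, 8, 8, 201]
[9, 64, 4, 8, 8, 201]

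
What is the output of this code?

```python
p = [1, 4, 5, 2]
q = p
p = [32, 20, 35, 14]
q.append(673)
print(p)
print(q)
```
[32, 20, 35, 14]
[1, 4, 5, 2, 673]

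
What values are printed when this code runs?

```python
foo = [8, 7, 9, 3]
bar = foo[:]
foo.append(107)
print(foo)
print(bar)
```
[8, 7, 9, 3, 107]
[8, 7, 9, 3]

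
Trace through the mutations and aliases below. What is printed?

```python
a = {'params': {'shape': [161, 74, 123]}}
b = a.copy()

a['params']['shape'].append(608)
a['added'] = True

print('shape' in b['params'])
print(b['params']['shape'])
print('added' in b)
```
True
[161, 74, 123, 608]
False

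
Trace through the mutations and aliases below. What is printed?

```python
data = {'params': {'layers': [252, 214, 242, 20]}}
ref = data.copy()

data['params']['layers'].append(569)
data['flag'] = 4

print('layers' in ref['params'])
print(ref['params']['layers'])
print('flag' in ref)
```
True
[252, 214, 242, 20, 569]
False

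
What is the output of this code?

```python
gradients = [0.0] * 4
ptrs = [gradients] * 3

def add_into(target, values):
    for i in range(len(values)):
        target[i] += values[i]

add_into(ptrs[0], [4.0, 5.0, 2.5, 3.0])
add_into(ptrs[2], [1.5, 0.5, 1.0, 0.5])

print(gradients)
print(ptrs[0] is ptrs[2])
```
[5.5, 5.5, 3.5, 3.5]
True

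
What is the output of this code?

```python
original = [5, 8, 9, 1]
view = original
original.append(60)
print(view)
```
[5, 8, 9, 1, 60]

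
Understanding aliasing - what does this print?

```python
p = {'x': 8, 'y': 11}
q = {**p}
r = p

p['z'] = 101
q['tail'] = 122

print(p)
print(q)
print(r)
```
{'x': 8, 'y': 11, 'z': 101}
{'x': 8, 'y': 11, 'tail': 122}
{'x': 8, 'y': 11, 'z': 101}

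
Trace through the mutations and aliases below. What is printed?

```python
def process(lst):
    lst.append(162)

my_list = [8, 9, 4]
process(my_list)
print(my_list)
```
[8, 9, 4, 162]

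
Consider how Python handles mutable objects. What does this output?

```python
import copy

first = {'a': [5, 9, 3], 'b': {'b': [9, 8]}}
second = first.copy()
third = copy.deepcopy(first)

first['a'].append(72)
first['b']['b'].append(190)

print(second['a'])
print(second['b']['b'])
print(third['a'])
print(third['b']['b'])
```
[5, 9, 3, 72]
[9, 8, 190]
[5, 9, 3]
[9, 8]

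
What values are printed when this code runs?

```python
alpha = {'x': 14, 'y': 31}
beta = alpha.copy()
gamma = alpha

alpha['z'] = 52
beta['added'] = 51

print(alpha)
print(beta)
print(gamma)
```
{'x': 14, 'y': 31, 'z': 52}
{'x': 14, 'y': 31, 'added': 51}
{'x': 14, 'y': 31, 'z': 52}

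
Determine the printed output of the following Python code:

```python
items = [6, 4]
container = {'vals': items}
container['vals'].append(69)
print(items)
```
[6, 4, 69]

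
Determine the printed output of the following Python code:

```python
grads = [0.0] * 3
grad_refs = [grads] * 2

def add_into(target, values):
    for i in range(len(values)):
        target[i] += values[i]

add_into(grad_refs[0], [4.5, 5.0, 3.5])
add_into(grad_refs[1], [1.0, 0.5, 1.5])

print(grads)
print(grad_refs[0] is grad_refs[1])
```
[5.5, 5.5, 5.0]
True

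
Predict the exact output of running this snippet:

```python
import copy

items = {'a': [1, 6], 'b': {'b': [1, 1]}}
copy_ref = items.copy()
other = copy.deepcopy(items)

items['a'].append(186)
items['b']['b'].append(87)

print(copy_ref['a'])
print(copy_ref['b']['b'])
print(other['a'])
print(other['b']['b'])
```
[1, 6, 186]
[1, 1, 87]
[1, 6]
[1, 1]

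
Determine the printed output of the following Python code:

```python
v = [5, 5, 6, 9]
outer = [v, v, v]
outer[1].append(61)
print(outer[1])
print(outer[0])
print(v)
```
[5, 5, 6, 9, 61]
[5, 5, 6, 9, 61]
[5, 5, 6, 9, 61]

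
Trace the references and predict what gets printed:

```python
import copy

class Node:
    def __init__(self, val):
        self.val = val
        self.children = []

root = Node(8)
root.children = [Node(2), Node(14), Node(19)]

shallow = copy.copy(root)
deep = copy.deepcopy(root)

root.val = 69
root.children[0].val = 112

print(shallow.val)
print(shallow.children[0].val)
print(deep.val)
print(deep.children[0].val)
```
8
112
8
2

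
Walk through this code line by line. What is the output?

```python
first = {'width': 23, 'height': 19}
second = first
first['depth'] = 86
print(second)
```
{'width': 23, 'height': 19, 'depth': 86}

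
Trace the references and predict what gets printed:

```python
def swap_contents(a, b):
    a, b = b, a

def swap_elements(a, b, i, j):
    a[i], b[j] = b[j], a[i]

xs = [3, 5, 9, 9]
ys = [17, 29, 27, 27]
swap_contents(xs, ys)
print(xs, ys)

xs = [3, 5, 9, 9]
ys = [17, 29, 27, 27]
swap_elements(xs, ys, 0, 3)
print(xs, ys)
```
[3, 5, 9, 9] [17, 29, 27, 27]
[27, 5, 9, 9] [17, 29, 27, 3]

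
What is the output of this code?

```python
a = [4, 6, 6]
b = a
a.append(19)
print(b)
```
[4, 6, 6, 19]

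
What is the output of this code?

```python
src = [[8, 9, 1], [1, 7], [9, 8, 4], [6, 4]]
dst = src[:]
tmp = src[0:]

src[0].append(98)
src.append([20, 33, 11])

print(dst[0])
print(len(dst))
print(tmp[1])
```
[8, 9, 1, 98]
4
[1, 7]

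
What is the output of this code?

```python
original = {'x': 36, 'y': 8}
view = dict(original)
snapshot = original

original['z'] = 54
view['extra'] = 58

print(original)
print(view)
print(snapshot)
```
{'x': 36, 'y': 8, 'z': 54}
{'x': 36, 'y': 8, 'extra': 58}
{'x': 36, 'y': 8, 'z': 54}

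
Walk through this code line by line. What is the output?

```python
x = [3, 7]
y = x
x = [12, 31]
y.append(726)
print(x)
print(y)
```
[12, 31]
[3, 7, 726]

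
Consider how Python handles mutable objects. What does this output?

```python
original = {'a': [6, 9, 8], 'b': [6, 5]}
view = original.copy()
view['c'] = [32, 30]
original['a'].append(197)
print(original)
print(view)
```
{'a': [6, 9, 8, 197], 'b': [6, 5]}
{'a': [6, 9, 8, 197], 'b': [6, 5], 'c': [32, 30]}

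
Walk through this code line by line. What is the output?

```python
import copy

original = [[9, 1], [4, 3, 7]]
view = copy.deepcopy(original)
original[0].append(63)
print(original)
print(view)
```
[[9, 1, 63], [4, 3, 7]]
[[9, 1], [4, 3, 7]]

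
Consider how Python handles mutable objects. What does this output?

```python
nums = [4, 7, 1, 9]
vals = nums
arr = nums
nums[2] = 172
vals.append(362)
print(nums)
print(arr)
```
[4, 7, 172, 9, 362]
[4, 7, 172, 9, 362]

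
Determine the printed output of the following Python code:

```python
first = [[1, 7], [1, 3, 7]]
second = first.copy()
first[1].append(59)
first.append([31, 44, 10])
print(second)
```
[[1, 7], [1, 3, 7, 59]]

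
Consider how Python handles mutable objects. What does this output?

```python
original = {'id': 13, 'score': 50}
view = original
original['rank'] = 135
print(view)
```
{'id': 13, 'score': 50, 'rank': 135}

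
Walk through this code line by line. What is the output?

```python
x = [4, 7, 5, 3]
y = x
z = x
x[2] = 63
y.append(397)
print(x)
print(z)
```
[4, 7, 63, 3, 397]
[4, 7, 63, 3, 397]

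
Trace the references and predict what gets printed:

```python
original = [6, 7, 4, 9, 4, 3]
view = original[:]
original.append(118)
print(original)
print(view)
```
[6, 7, 4, 9, 4, 3, 118]
[6, 7, 4, 9, 4, 3]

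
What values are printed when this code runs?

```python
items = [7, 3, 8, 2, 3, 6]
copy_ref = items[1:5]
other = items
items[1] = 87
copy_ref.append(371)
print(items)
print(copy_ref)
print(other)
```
[7, 87, 8, 2, 3, 6]
[3, 8, 2, 3, 371]
[7, 87, 8, 2, 3, 6]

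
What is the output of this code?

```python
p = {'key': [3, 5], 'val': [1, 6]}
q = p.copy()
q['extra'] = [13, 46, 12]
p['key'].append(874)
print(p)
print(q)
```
{'key': [3, 5, 874], 'val': [1, 6]}
{'key': [3, 5, 874], 'val': [1, 6], 'extra': [13, 46, 12]}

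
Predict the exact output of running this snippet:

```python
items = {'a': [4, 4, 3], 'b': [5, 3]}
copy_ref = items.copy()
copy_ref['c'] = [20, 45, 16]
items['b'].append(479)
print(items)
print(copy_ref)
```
{'a': [4, 4, 3], 'b': [5, 3, 479]}
{'a': [4, 4, 3], 'b': [5, 3, 479], 'c': [20, 45, 16]}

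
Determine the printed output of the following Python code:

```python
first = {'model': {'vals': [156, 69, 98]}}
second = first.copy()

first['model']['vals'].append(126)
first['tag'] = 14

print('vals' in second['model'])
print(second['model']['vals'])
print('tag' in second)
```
True
[156, 69, 98, 126]
False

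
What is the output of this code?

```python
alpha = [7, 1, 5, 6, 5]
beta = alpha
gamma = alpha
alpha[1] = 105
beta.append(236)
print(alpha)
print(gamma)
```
[7, 105, 5, 6, 5, 236]
[7, 105, 5, 6, 5, 236]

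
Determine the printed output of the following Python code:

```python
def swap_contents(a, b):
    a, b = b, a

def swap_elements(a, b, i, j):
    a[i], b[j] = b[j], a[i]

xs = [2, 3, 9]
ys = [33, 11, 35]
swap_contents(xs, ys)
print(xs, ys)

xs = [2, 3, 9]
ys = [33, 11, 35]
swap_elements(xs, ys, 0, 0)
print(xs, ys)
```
[2, 3, 9] [33, 11, 35]
[33, 3, 9] [2, 11, 35]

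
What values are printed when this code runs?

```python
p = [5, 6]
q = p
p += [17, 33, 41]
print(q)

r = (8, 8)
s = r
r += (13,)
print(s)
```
[5, 6, 17, 33, 41]
(8, 8)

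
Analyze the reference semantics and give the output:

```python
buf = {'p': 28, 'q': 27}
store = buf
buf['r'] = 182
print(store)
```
{'p': 28, 'q': 27, 'r': 182}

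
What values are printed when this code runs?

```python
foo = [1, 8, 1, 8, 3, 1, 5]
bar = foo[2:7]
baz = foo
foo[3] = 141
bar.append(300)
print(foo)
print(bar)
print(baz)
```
[1, 8, 1, 141, 3, 1, 5]
[1, 8, 3, 1, 5, 300]
[1, 8, 1, 141, 3, 1, 5]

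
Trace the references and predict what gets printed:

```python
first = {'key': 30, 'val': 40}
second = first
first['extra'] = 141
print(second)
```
{'key': 30, 'val': 40, 'extra': 141}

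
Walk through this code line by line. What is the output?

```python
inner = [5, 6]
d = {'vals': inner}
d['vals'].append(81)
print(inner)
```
[5, 6, 81]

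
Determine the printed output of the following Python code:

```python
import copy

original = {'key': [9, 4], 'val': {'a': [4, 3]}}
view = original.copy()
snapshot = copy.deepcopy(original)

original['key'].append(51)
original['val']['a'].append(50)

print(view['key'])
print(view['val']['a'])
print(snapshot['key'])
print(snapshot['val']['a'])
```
[9, 4, 51]
[4, 3, 50]
[9, 4]
[4, 3]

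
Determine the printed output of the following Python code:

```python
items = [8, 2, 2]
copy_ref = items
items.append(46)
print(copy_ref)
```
[8, 2, 2, 46]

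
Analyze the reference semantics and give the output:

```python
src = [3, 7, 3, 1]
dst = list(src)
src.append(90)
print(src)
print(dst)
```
[3, 7, 3, 1, 90]
[3, 7, 3, 1]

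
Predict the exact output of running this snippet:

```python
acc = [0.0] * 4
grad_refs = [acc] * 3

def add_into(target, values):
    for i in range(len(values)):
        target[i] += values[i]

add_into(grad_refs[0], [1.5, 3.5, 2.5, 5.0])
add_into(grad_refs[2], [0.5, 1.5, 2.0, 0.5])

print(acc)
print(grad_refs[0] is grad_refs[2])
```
[2.0, 5.0, 4.5, 5.5]
True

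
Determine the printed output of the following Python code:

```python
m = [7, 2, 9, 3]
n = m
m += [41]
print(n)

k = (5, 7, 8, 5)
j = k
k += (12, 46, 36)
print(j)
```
[7, 2, 9, 3, 41]
(5, 7, 8, 5)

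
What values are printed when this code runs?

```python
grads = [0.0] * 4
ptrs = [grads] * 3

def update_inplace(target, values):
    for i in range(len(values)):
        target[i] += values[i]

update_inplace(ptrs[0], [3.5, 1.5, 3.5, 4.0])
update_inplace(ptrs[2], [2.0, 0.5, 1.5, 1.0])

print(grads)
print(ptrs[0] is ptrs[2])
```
[5.5, 2.0, 5.0, 5.0]
True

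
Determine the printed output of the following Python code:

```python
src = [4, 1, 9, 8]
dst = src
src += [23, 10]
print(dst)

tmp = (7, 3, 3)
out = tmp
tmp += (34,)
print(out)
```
[4, 1, 9, 8, 23, 10]
(7, 3, 3)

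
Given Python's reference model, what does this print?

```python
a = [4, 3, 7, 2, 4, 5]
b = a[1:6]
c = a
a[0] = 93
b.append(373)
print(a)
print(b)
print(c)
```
[93, 3, 7, 2, 4, 5]
[3, 7, 2, 4, 5, 373]
[93, 3, 7, 2, 4, 5]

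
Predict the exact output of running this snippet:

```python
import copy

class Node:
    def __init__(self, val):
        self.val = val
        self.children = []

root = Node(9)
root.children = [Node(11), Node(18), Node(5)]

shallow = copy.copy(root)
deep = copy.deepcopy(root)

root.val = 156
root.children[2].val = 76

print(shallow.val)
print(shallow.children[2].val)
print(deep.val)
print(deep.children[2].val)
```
9
76
9
5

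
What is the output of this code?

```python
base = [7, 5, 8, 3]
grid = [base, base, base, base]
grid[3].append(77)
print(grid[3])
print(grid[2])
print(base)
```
[7, 5, 8, 3, 77]
[7, 5, 8, 3, 77]
[7, 5, 8, 3, 77]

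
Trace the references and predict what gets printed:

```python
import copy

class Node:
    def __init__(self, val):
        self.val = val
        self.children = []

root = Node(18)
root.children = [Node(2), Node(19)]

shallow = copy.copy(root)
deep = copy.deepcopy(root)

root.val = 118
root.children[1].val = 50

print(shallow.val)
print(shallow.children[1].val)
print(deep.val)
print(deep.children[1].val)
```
18
50
18
19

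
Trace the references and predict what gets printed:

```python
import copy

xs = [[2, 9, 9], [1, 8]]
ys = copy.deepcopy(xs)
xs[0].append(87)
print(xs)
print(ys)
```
[[2, 9, 9, 87], [1, 8]]
[[2, 9, 9], [1, 8]]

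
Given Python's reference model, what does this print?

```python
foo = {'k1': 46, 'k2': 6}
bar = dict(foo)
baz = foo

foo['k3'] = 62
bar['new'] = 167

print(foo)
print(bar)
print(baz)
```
{'k1': 46, 'k2': 6, 'k3': 62}
{'k1': 46, 'k2': 6, 'new': 167}
{'k1': 46, 'k2': 6, 'k3': 62}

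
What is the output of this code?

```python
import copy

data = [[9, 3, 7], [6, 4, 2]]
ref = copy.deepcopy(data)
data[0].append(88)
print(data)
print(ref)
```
[[9, 3, 7, 88], [6, 4, 2]]
[[9, 3, 7], [6, 4, 2]]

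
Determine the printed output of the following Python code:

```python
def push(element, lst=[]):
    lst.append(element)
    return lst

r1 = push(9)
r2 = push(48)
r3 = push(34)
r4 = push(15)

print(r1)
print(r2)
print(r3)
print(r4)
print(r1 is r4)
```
[9, 48, 34, 15]
[9, 48, 34, 15]
[9, 48, 34, 15]
[9, 48, 34, 15]
True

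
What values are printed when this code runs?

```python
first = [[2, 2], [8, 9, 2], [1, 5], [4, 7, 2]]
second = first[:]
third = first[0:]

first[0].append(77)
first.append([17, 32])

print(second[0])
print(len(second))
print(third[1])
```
[2, 2, 77]
4
[8, 9, 2]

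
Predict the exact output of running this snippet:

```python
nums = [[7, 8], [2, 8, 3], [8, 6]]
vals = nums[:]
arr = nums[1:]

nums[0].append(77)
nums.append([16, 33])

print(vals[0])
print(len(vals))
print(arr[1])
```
[7, 8, 77]
3
[8, 6]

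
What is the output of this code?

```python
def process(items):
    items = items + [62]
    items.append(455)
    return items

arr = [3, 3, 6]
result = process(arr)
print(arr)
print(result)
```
[3, 3, 6]
[3, 3, 6, 62, 455]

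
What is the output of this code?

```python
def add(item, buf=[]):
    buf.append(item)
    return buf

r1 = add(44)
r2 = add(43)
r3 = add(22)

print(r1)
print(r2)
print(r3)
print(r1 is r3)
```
[44, 43, 22]
[44, 43, 22]
[44, 43, 22]
True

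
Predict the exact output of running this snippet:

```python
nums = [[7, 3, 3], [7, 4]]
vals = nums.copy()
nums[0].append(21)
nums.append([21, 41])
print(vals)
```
[[7, 3, 3, 21], [7, 4]]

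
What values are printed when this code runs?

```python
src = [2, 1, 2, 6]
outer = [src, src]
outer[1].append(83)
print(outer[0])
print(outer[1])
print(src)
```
[2, 1, 2, 6, 83]
[2, 1, 2, 6, 83]
[2, 1, 2, 6, 83]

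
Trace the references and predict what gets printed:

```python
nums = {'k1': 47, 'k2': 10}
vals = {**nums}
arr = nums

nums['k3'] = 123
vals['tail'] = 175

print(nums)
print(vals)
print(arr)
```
{'k1': 47, 'k2': 10, 'k3': 123}
{'k1': 47, 'k2': 10, 'tail': 175}
{'k1': 47, 'k2': 10, 'k3': 123}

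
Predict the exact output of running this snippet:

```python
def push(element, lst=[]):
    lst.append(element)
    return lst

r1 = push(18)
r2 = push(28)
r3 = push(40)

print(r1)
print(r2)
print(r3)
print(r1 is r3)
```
[18, 28, 40]
[18, 28, 40]
[18, 28, 40]
True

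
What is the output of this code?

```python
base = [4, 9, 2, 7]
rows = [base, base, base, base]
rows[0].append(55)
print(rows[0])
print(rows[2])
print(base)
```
[4, 9, 2, 7, 55]
[4, 9, 2, 7, 55]
[4, 9, 2, 7, 55]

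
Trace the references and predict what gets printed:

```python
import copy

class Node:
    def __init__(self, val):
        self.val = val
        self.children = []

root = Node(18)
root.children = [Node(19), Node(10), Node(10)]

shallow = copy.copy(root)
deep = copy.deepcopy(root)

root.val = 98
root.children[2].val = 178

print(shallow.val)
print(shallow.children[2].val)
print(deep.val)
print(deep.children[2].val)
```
18
178
18
10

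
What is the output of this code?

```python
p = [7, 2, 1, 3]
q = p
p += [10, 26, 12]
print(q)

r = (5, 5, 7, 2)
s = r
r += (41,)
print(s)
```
[7, 2, 1, 3, 10, 26, 12]
(5, 5, 7, 2)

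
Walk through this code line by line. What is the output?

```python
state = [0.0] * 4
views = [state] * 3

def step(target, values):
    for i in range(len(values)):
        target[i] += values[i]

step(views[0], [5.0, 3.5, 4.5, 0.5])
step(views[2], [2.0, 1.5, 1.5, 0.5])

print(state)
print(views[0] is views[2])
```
[7.0, 5.0, 6.0, 1.0]
True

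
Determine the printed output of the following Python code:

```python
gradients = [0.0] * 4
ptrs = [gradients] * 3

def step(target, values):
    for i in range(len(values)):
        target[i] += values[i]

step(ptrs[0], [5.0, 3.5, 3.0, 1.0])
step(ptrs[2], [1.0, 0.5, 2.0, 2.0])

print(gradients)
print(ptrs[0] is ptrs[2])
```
[6.0, 4.0, 5.0, 3.0]
True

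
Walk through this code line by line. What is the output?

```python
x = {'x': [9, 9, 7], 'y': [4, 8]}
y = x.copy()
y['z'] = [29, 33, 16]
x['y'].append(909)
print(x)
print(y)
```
{'x': [9, 9, 7], 'y': [4, 8, 909]}
{'x': [9, 9, 7], 'y': [4, 8, 909], 'z': [29, 33, 16]}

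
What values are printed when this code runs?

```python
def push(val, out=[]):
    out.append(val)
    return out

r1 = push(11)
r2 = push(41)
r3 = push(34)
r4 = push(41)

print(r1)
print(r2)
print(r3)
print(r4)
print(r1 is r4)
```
[11, 41, 34, 41]
[11, 41, 34, 41]
[11, 41, 34, 41]
[11, 41, 34, 41]
True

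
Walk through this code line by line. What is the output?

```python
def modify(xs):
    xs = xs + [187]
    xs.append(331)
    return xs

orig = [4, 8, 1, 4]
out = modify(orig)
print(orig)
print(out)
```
[4, 8, 1, 4]
[4, 8, 1, 4, 187, 331]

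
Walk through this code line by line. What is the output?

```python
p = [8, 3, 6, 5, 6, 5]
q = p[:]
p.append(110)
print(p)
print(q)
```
[8, 3, 6, 5, 6, 5, 110]
[8, 3, 6, 5, 6, 5]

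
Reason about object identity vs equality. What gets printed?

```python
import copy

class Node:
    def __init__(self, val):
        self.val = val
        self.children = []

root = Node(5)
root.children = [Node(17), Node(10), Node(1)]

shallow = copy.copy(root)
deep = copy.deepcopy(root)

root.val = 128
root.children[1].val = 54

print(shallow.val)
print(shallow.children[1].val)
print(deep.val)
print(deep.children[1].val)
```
5
54
5
10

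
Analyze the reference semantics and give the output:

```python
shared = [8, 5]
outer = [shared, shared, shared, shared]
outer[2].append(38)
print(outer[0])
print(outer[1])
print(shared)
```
[8, 5, 38]
[8, 5, 38]
[8, 5, 38]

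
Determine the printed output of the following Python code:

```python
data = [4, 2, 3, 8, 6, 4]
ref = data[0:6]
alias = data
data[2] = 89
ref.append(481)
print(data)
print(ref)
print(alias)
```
[4, 2, 89, 8, 6, 4]
[4, 2, 3, 8, 6, 4, 481]
[4, 2, 89, 8, 6, 4]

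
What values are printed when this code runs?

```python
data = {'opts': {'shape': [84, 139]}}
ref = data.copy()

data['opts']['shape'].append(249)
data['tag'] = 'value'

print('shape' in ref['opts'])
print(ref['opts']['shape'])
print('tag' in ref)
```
True
[84, 139, 249]
False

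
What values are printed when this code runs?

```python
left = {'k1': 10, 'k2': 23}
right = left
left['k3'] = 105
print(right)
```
{'k1': 10, 'k2': 23, 'k3': 105}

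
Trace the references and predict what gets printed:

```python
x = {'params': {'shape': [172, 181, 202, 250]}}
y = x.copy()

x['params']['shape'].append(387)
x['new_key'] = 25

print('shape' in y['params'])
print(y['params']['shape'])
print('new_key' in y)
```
True
[172, 181, 202, 250, 387]
False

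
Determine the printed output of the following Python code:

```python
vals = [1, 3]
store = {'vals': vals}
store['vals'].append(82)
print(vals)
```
[1, 3, 82]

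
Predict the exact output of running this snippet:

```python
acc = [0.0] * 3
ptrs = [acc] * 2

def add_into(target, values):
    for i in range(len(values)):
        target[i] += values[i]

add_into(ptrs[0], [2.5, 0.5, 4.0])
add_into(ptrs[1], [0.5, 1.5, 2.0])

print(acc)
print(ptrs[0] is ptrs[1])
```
[3.0, 2.0, 6.0]
True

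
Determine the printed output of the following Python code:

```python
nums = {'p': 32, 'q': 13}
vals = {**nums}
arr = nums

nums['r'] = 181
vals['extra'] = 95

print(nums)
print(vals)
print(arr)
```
{'p': 32, 'q': 13, 'r': 181}
{'p': 32, 'q': 13, 'extra': 95}
{'p': 32, 'q': 13, 'r': 181}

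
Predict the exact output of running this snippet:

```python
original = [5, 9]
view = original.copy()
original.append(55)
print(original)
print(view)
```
[5, 9, 55]
[5, 9]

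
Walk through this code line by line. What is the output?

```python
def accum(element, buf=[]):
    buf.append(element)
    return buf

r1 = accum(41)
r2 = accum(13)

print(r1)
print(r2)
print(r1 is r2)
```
[41, 13]
[41, 13]
True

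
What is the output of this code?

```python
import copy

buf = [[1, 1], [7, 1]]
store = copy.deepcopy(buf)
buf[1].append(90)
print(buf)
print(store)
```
[[1, 1], [7, 1, 90]]
[[1, 1], [7, 1]]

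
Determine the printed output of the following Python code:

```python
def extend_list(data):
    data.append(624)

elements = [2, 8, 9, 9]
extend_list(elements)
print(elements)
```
[2, 8, 9, 9, 624]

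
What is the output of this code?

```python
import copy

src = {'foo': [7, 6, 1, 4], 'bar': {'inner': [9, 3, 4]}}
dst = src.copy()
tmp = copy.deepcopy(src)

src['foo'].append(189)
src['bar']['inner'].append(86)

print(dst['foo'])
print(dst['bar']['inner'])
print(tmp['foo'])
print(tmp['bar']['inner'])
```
[7, 6, 1, 4, 189]
[9, 3, 4, 86]
[7, 6, 1, 4]
[9, 3, 4]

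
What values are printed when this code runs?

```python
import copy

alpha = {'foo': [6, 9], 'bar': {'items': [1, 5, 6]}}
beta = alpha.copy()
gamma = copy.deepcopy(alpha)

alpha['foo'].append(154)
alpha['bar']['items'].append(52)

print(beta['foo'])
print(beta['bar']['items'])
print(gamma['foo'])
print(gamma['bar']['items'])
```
[6, 9, 154]
[1, 5, 6, 52]
[6, 9]
[1, 5, 6]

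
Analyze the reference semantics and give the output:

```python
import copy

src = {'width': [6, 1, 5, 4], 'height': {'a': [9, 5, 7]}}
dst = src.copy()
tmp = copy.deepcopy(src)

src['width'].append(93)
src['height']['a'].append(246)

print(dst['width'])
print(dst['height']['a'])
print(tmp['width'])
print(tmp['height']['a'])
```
[6, 1, 5, 4, 93]
[9, 5, 7, 246]
[6, 1, 5, 4]
[9, 5, 7]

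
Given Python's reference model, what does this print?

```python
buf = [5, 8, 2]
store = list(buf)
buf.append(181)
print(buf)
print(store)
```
[5, 8, 2, 181]
[5, 8, 2]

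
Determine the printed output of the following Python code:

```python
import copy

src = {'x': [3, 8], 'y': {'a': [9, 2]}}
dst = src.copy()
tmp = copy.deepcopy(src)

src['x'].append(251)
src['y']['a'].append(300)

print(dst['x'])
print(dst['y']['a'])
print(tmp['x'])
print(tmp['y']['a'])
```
[3, 8, 251]
[9, 2, 300]
[3, 8]
[9, 2]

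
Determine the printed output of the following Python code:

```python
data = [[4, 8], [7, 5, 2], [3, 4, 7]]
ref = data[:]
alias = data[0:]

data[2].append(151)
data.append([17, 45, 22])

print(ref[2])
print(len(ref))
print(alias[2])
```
[3, 4, 7, 151]
3
[3, 4, 7, 151]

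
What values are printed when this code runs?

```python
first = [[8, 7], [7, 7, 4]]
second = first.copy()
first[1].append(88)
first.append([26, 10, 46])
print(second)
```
[[8, 7], [7, 7, 4, 88]]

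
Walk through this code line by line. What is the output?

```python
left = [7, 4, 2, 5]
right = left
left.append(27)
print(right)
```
[7, 4, 2, 5, 27]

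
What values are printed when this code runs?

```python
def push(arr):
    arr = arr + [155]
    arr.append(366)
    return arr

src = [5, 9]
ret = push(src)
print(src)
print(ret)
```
[5, 9]
[5, 9, 155, 366]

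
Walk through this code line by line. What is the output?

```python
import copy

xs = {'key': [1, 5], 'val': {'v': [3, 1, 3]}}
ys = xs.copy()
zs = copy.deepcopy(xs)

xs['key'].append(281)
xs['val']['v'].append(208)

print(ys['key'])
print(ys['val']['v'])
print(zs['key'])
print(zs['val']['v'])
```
[1, 5, 281]
[3, 1, 3, 208]
[1, 5]
[3, 1, 3]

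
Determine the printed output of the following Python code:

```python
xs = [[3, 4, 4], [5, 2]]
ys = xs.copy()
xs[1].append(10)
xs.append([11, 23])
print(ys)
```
[[3, 4, 4], [5, 2, 10]]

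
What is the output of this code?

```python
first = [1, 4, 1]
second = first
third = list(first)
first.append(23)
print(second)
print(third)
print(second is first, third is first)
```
[1, 4, 1, 23]
[1, 4, 1]
True False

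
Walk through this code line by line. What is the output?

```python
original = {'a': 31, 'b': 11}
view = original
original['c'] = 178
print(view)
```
{'a': 31, 'b': 11, 'c': 178}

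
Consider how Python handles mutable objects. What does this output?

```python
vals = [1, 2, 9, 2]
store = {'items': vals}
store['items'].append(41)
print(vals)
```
[1, 2, 9, 2, 41]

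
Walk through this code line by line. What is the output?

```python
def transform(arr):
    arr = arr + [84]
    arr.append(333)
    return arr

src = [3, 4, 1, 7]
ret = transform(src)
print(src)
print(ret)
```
[3, 4, 1, 7]
[3, 4, 1, 7, 84, 333]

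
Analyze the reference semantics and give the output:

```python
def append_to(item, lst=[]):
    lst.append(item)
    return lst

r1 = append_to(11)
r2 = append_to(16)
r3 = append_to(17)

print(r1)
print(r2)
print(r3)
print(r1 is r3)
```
[11, 16, 17]
[11, 16, 17]
[11, 16, 17]
True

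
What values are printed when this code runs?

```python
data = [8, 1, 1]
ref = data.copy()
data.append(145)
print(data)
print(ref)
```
[8, 1, 1, 145]
[8, 1, 1]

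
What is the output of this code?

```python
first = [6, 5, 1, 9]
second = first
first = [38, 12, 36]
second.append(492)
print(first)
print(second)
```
[38, 12, 36]
[6, 5, 1, 9, 492]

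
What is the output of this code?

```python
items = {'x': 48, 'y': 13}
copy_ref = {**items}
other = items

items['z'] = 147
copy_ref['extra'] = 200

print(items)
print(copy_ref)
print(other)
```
{'x': 48, 'y': 13, 'z': 147}
{'x': 48, 'y': 13, 'extra': 200}
{'x': 48, 'y': 13, 'z': 147}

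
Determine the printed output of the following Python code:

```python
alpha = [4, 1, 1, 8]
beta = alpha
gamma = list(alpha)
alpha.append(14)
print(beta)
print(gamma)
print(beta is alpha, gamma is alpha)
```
[4, 1, 1, 8, 14]
[4, 1, 1, 8]
True False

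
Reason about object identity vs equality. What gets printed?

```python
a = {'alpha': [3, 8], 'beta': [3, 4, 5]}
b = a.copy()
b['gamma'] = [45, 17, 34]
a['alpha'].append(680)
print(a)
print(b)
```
{'alpha': [3, 8, 680], 'beta': [3, 4, 5]}
{'alpha': [3, 8, 680], 'beta': [3, 4, 5], 'gamma': [45, 17, 34]}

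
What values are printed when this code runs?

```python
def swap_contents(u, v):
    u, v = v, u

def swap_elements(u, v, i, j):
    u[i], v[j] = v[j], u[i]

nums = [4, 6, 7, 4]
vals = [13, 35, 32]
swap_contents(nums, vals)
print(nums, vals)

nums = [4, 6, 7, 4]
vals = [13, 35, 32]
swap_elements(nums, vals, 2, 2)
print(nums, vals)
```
[4, 6, 7, 4] [13, 35, 32]
[4, 6, 32, 4] [13, 35, 7]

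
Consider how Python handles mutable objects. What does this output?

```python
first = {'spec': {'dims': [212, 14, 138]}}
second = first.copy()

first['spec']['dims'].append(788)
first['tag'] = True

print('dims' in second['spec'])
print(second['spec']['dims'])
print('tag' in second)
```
True
[212, 14, 138, 788]
False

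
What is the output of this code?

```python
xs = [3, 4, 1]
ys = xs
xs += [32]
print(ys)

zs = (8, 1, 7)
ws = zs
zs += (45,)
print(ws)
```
[3, 4, 1, 32]
(8, 1, 7)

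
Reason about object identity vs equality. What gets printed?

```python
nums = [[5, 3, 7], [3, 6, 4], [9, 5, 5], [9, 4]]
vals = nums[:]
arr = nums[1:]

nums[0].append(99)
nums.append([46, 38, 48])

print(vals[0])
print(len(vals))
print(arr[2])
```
[5, 3, 7, 99]
4
[9, 4]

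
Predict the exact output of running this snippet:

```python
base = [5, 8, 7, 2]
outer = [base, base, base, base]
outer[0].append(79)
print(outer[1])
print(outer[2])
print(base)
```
[5, 8, 7, 2, 79]
[5, 8, 7, 2, 79]
[5, 8, 7, 2, 79]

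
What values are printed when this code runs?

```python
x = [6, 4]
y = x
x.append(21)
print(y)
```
[6, 4, 21]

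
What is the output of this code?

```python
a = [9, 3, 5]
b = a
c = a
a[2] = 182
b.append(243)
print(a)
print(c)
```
[9, 3, 182, 243]
[9, 3, 182, 243]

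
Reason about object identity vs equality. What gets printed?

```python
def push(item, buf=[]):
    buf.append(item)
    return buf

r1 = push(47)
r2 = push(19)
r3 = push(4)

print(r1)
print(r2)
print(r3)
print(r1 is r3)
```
[47, 19, 4]
[47, 19, 4]
[47, 19, 4]
True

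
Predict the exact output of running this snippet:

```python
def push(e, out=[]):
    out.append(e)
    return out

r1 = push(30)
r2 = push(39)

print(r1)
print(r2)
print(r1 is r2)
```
[30, 39]
[30, 39]
True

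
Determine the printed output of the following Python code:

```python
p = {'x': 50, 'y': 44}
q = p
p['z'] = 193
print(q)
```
{'x': 50, 'y': 44, 'z': 193}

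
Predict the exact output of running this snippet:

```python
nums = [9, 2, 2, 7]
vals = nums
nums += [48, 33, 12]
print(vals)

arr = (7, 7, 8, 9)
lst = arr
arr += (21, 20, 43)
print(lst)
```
[9, 2, 2, 7, 48, 33, 12]
(7, 7, 8, 9)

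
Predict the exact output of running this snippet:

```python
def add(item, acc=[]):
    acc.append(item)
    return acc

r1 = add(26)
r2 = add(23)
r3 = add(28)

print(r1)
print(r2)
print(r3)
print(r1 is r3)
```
[26, 23, 28]
[26, 23, 28]
[26, 23, 28]
True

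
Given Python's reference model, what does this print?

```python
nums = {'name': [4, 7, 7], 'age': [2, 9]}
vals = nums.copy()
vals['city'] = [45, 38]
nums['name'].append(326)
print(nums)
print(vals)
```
{'name': [4, 7, 7, 326], 'age': [2, 9]}
{'name': [4, 7, 7, 326], 'age': [2, 9], 'city': [45, 38]}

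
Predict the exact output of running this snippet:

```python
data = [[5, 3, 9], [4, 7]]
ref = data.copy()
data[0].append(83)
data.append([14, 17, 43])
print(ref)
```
[[5, 3, 9, 83], [4, 7]]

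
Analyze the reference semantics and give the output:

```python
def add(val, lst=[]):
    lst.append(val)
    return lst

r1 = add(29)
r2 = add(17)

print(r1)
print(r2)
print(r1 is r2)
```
[29, 17]
[29, 17]
True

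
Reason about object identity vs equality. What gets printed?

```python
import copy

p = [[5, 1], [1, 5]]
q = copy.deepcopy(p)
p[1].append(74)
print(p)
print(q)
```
[[5, 1], [1, 5, 74]]
[[5, 1], [1, 5]]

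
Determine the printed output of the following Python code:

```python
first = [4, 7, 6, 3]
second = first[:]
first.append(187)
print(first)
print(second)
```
[4, 7, 6, 3, 187]
[4, 7, 6, 3]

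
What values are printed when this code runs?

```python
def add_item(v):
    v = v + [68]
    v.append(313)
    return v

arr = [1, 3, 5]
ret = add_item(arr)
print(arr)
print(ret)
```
[1, 3, 5]
[1, 3, 5, 68, 313]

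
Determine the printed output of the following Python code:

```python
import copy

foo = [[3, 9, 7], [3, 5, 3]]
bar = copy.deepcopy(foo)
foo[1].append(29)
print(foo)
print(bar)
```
[[3, 9, 7], [3, 5, 3, 29]]
[[3, 9, 7], [3, 5, 3]]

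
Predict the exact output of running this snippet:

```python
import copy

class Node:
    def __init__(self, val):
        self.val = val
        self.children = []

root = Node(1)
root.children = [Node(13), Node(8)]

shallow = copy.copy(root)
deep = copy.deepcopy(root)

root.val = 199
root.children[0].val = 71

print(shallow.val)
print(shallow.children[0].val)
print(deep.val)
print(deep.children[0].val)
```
1
71
1
13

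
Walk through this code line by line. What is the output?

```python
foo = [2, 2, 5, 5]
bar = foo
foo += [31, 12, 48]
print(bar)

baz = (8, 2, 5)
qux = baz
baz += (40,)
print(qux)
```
[2, 2, 5, 5, 31, 12, 48]
(8, 2, 5)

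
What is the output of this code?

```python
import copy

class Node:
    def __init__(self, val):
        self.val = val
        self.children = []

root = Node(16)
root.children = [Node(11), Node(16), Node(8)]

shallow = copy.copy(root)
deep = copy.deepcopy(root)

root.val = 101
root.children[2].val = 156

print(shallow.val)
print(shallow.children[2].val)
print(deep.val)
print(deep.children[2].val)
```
16
156
16
8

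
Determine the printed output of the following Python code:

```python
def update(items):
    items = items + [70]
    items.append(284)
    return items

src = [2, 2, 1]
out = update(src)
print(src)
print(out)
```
[2, 2, 1]
[2, 2, 1, 70, 284]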